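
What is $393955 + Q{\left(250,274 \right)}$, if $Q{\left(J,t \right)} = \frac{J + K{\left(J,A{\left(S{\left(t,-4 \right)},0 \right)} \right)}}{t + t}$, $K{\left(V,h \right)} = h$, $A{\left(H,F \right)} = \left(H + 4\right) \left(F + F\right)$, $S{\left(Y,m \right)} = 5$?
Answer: $\frac{107943795}{274} \approx 3.9396 \cdot 10^{5}$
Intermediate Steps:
$A{\left(H,F \right)} = 2 F \left(4 + H\right)$ ($A{\left(H,F \right)} = \left(4 + H\right) 2 F = 2 F \left(4 + H\right)$)
$Q{\left(J,t \right)} = \frac{J}{2 t}$ ($Q{\left(J,t \right)} = \frac{J + 2 \cdot 0 \left(4 + 5\right)}{t + t} = \frac{J + 2 \cdot 0 \cdot 9}{2 t} = \left(J + 0\right) \frac{1}{2 t} = J \frac{1}{2 t} = \frac{J}{2 t}$)
$393955 + Q{\left(250,274 \right)} = 393955 + \frac{1}{2} \cdot 250 \cdot \frac{1}{274} = 393955 + \frac{125}{274} = \frac{107943795}{274}$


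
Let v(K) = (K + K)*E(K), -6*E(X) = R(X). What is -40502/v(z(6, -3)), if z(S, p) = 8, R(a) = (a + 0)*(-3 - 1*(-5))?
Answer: 60753/64 ≈ 949.27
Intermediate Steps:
R(a) = 2*a (R(a) = a*(-3 + 5) = a*2 = 2*a)
E(X) = -X/3
v(K) = -2*K²/3 (v(K) = (K + K)*(-K/3) = (2*K)*(-K/3) = -2*K²/3)
-40502/v(z(6, -3)) = -40502/((-⅔*8²)) = -40502/((-⅔*64)) = -40502/(-128/3) = -40502*(-3)/128 = -1*(-60753/64) = 60753/64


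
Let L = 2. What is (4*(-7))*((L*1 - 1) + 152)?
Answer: -4284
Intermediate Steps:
(4*(-7))*((L*1 - 1) + 152) = (4*(-7))*((2*1 - 1) + 152) = -28*((2 - 1) + 152) = -28*(1 + 152) = -28*153 = -4284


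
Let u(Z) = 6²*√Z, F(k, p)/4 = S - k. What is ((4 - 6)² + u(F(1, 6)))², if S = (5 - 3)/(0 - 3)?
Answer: -8624 + 192*I*√15 ≈ -8624.0 + 743.61*I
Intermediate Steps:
S = -⅔ (S = 2/(-3) = 2*(-⅓) = -⅔ ≈ -0.66667)
F(k, p) = -8/3 - 4*k (F(k, p) = 4*(-⅔ - k) = -8/3 - 4*k)
u(Z) = 36*√Z
((4 - 6)² + u(F(1, 6)))² = ((4 - 6)² + 36*√(-8/3 - 4*1))² = ((-2)² + 36*√(-8/3 - 4))² = (4 + 36*√(-20/3))² = (4 + 36*(2*I*√15/3))² = (4 + 24*I*√15)²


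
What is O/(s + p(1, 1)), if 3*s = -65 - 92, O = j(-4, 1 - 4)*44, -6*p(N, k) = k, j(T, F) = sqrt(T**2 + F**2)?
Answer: -88/21 ≈ -4.1905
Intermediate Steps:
j(T, F) = sqrt(F**2 + T**2)
p(N, k) = -k/6
O = 220 (O = sqrt((1 - 4)**2 + (-4)**2)*44 = sqrt((-3)**2 + 16)*44 = sqrt(9 + 16)*44 = sqrt(25)*44 = 5*44 = 220)
s = -157/3 (s = (-65 - 92)/3 = (1/3)*(-157) = -157/3 ≈ -52.333)
O/(s + p(1, 1)) = 220/(-157/3 - 1/6*1) = 220/(-157/3 - 1/6) = 220/(-105/2) = 220*(-2/105) = -88/21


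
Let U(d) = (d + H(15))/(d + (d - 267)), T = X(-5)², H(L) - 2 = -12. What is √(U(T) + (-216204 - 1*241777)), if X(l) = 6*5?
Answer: I*√1076294745939/1533 ≈ 676.74*I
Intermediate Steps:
H(L) = -10 (H(L) = 2 - 12 = -10)
X(l) = 30
T = 900 (T = 30² = 900)
U(d) = (-10 + d)/(-267 + 2*d) (U(d) = (d - 10)/(d + (d - 267)) = (-10 + d)/(d + (-267 + d)) = (-10 + d)/(-267 + 2*d))
√(U(T) + (-216204 - 1*241777)) = √((-10 + 900)/(-267 + 2*900) + (-216204 - 1*241777)) = √(890/(-267 + 1800) + (-216204 - 241777)) = √(890/1533 - 457981) = √(-702083983/1533) = I*√1076294745939/1533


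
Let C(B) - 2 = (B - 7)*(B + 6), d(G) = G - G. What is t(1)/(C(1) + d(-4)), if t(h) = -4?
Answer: ⅒ ≈ 0.10000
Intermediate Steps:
d(G) = 0
C(B) = 2 + (-7 + B)*(6 + B) (C(B) = 2 + (B - 7)*(B + 6) = 2 + (-7 + B)*(6 + B))
t(1)/(C(1) + d(-4)) = -4/((-40 + 1² - 1*1) + 0) = -4/((-40 + 1 - 1) + 0) = -4/(-40 + 0) = -4/(-40) = -4*(-1/40) = ⅒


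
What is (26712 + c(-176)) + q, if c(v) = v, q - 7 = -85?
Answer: 26458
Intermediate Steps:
q = -78 (q = 7 - 85 = -78)
(26712 + c(-176)) + q = (26712 - 176) - 78 = 26536 - 78 = 26458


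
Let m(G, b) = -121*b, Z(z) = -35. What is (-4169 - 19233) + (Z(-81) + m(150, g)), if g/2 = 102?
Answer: -48121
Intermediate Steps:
g = 204 (g = 2*102 = 204)
(-4169 - 19233) + (Z(-81) + m(150, g)) = (-4169 - 19233) + (-35 - 121*204) = -23402 + (-35 - 24684) = -23402 - 24719 = -48121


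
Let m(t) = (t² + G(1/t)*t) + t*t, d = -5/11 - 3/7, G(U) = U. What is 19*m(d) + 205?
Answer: 1503808/5929 ≈ 253.64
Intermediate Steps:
d = -68/77 (d = -5*1/11 - 3*⅐ = -5/11 - 3/7 = -68/77 ≈ -0.88312)
m(t) = 1 + 2*t² (m(t) = (t² + t/t) + t*t = (t² + 1) + t² = (1 + t²) + t² = 1 + 2*t²)
19*m(d) + 205 = 19*(1 + 2*(-68/77)²) + 205 = 19*(1 + 2*(4624/5929)) + 205 = 19*(1 + 9248/5929) + 205 = 19*(15177/5929) + 205 = 288363/5929 + 205 = 1503808/5929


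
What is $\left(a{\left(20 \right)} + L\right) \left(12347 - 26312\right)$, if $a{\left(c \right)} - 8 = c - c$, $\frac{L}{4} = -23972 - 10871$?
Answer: $1946218260$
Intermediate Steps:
$L = -139372$ ($L = 4 \left(-23972 - 10871\right) = 4 \left(-34843\right) = -139372$)
$a{\left(c \right)} = 8$ ($a{\left(c \right)} = 8 + \left(c - c\right) = 8 + 0 = 8$)
$\left(a{\left(20 \right)} + L\right) \left(12347 - 26312\right) = \left(8 - 139372\right) \left(12347 - 26312\right) = \left(-139364\right) \left(-13965\right) = 1946218260$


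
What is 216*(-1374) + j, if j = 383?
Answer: -296401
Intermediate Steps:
216*(-1374) + j = 216*(-1374) + 383 = -296784 + 383 = -296401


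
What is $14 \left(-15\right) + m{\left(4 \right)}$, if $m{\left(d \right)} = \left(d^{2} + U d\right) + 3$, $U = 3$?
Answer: $-179$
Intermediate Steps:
$m{\left(d \right)} = 3 + d^{2} + 3 d$ ($m{\left(d \right)} = \left(d^{2} + 3 d\right) + 3 = 3 + d^{2} + 3 d$)
$14 \left(-15\right) + m{\left(4 \right)} = 14 \left(-15\right) + \left(3 + 4^{2} + 3 \cdot 4\right) = -210 + \left(3 + 16 + 12\right) = -210 + 31 = -179$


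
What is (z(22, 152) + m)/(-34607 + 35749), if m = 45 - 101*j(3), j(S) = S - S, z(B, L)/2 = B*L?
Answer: 6733/1142 ≈ 5.8958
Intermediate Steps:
z(B, L) = 2*B*L (z(B, L) = 2*(B*L) = 2*B*L)
j(S) = 0
m = 45 (m = 45 - 101*0 = 45 + 0 = 45)
(z(22, 152) + m)/(-34607 + 35749) = (2*22*152 + 45)/(-34607 + 35749) = (6688 + 45)/1142 = 6733*(1/1142) = 6733/1142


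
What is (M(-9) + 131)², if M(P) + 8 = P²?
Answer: 41616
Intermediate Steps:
M(P) = -8 + P²
(M(-9) + 131)² = ((-8 + (-9)²) + 131)² = ((-8 + 81) + 131)² = (73 + 131)² = 204² = 41616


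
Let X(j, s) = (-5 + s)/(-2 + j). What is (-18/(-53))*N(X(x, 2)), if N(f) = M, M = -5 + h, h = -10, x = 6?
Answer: -270/53 ≈ -5.0943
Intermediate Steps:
X(j, s) = (-5 + s)/(-2 + j)
M = -15 (M = -5 - 10 = -15)
N(f) = -15
(-18/(-53))*N(X(x, 2)) = -18/(-53)*(-15) = -18*(-1/53)*(-15) = (18/53)*(-15) = -270/53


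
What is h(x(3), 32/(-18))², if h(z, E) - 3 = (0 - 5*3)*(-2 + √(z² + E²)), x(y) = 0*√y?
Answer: 361/9 ≈ 40.111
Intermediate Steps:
x(y) = 0
h(z, E) = 33 - 15*√(E² + z²) (h(z, E) = 3 + (0 - 5*3)*(-2 + √(z² + E²)) = 3 + (0 - 15)*(-2 + √(E² + z²)) = 3 - 15*(-2 + √(E² + z²)) = 3 + (30 - 15*√(E² + z²)) = 33 - 15*√(E² + z²))
h(x(3), 32/(-18))² = (33 - 15*√((32/(-18))² + 0²))² = (33 - 15*√((32*(-1/18))² + 0))² = (33 - 15*√((-16/9)² + 0))² = (33 - 15*√(256/81 + 0))² = (33 - 15*√(256/81))² = (33 - 15*16/9)² = (33 - 80/3)² = (19/3)² = 361/9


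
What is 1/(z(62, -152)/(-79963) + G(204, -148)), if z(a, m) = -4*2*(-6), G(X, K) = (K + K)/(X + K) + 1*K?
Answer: -559741/85800635 ≈ -0.0065237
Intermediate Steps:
G(X, K) = K + 2*K/(K + X) (G(X, K) = (2*K)/(K + X) + K = 2*K/(K + X) + K = K + 2*K/(K + X))
z(a, m) = 48 (z(a, m) = -8*(-6) = 48)
1/(z(62, -152)/(-79963) + G(204, -148)) = 1/(48/(-79963) - 148*(2 - 148 + 204)/(-148 + 204)) = 1/(48*(-1/79963) - 148*58/56) = 1/(-48/79963 - 148*1/56*58) = 1/(-48/79963 - 1073/7) = 1/(-85800635/559741) = -559741/85800635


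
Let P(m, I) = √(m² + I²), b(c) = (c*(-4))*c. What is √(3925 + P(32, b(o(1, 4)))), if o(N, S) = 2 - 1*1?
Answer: √(3925 + 4*√65) ≈ 62.907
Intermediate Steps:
o(N, S) = 1 (o(N, S) = 2 - 1 = 1)
b(c) = -4*c² (b(c) = (-4*c)*c = -4*c²)
P(m, I) = √(I² + m²)
√(3925 + P(32, b(o(1, 4)))) = √(3925 + √((-4*1²)² + 32²)) = √(3925 + √((-4*1)² + 1024)) = √(3925 + √((-4)² + 1024)) = √(3925 + √(16 + 1024)) = √(3925 + √1040) = √(3925 + 4*√65)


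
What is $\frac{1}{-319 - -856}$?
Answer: $\frac{1}{537} \approx 0.0018622$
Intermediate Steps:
$\frac{1}{-319 - -856} = \frac{1}{-319 + 856} = \frac{1}{537}$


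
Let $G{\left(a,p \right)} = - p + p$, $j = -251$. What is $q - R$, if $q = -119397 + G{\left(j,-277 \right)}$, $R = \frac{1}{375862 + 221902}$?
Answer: $- \frac{71371228309}{597764} \approx -1.194 \cdot 10^{5}$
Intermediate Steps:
$G{\left(a,p \right)} = 0$
$R = \frac{1}{597764} \approx 1.6729 \cdot 10^{-6}$
$q = -119397$ ($q = -119397 + 0 = -119397$)
$q - R = -119397 - \frac{1}{597764} = - \frac{71371228309}{597764}$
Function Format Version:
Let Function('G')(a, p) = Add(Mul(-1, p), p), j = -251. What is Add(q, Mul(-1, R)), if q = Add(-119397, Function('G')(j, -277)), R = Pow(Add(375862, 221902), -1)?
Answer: Rational(-71371228309, 597764) ≈ -1.1940e+5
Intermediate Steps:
Function('G')(a, p) = 0
R = Rational(1, 597764) (R = Pow(597764, -1) = Rational(1, 597764) ≈ 1.6729e-6)
q = -119397 (q = Add(-119397, 0) = -119397)
Add(q, Mul(-1, R)) = Add(-119397, Mul(-1, Rational(1, 597764))) = Add(-119397, Rational(-1, 597764)) = Rational(-71371228309, 597764)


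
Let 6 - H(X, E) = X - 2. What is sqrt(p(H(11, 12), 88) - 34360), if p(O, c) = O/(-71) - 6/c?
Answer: I*sqrt(83833103101)/1562 ≈ 185.36*I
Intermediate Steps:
H(X, E) = 8 - X (H(X, E) = 6 - (X - 2) = 6 - (-2 + X) = 6 + (2 - X) = 8 - X)
p(O, c) = -6/c - O/71 (p(O, c) = O*(-1/71) - 6/c = -O/71 - 6/c = -6/c - O/71)
sqrt(p(H(11, 12), 88) - 34360) = sqrt((-6/88 - (8 - 1*11)/71) - 34360) = sqrt((-6*1/88 - (8 - 11)/71) - 34360) = sqrt((-3/44 - 1/71*(-3)) - 34360) = sqrt((-3/44 + 3/71) - 34360) = sqrt(-81/3124 - 34360) = sqrt(-107340721/3124) = I*sqrt(83833103101)/1562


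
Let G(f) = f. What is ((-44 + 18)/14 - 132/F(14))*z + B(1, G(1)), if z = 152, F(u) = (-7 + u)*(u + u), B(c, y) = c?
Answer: -18799/49 ≈ -383.65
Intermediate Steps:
F(u) = 2*u*(-7 + u) (F(u) = (-7 + u)*(2*u) = 2*u*(-7 + u))
((-44 + 18)/14 - 132/F(14))*z + B(1, G(1)) = ((-44 + 18)/14 - 132*1/(28*(-7 + 14)))*152 + 1 = (-26*1/14 - 132/(2*14*7))*152 + 1 = (-13/7 - 132/196)*152 + 1 = (-13/7 - 132*1/196)*152 + 1 = (-13/7 - 33/49)*152 + 1 = -124/49*152 + 1 = -18848/49 + 1 = -18799/49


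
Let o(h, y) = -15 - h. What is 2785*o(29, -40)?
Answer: -122540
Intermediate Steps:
2785*o(29, -40) = 2785*(-15 - 1*29) = 2785*(-15 - 29) = 2785*(-44) = -122540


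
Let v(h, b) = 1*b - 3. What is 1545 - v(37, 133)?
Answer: 1415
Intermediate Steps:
v(h, b) = -3 + b (v(h, b) = b - 3 = -3 + b)
1545 - v(37, 133) = 1545 - (-3 + 133) = 1545 - 1*130 = 1545 - 130 = 1415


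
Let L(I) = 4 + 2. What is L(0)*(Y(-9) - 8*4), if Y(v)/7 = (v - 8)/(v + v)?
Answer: -457/3 ≈ -152.33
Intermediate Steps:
Y(v) = 7*(-8 + v)/(2*v) (Y(v) = 7*((v - 8)/(v + v)) = 7*((-8 + v)/((2*v))) = 7*((-8 + v)*(1/(2*v))) = 7*((-8 + v)/(2*v)) = 7*(-8 + v)/(2*v))
L(I) = 6
L(0)*(Y(-9) - 8*4) = 6*((7/2 - 28/(-9)) - 8*4) = 6*((7/2 - 28*(-⅑)) - 32) = 6*((7/2 + 28/9) - 32) = 6*(119/18 - 32) = 6*(-457/18) = -457/3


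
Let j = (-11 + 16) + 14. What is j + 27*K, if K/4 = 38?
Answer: 4123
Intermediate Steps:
K = 152 (K = 4*38 = 152)
j = 19 (j = 5 + 14 = 19)
j + 27*K = 19 + 27*152 = 19 + 4104 = 4123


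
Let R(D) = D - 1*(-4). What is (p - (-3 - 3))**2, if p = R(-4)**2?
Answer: 36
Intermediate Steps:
R(D) = 4 + D (R(D) = D + 4 = 4 + D)
p = 0 (p = (4 - 4)**2 = 0**2 = 0)
(p - (-3 - 3))**2 = (0 - (-3 - 3))**2 = (0 - 1*(-6))**2 = (0 + 6)**2 = 6**2 = 36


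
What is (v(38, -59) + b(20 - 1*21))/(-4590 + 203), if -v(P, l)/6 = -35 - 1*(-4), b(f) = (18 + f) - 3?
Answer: -200/4387 ≈ -0.045589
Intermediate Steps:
b(f) = 15 + f
v(P, l) = 186 (v(P, l) = -6*(-35 - 1*(-4)) = -6*(-35 + 4) = -6*(-31) = 186)
(v(38, -59) + b(20 - 1*21))/(-4590 + 203) = (186 + (15 + (20 - 1*21)))/(-4590 + 203) = (186 + (15 + (20 - 21)))/(-4387) = (186 + (15 - 1))*(-1/4387) = (186 + 14)*(-1/4387) = 200*(-1/4387) = -200/4387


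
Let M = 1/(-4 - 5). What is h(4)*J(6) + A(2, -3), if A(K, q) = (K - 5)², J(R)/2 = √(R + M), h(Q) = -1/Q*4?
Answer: 9 - 2*√53/3 ≈ 4.1466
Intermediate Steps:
M = -⅑ (M = 1/(-9) = -⅑ ≈ -0.11111)
h(Q) = -4/Q
J(R) = 2*√(-⅑ + R) (J(R) = 2*√(R - ⅑) = 2*√(-⅑ + R))
A(K, q) = (-5 + K)²
h(4)*J(6) + A(2, -3) = (-4/4)*(2*√(-1 + 9*6)/3) + (-5 + 2)² = (-4*¼)*(2*√(-1 + 54)/3) + (-3)² = -2*√53/3 + 9 = 9 - 2*√53/3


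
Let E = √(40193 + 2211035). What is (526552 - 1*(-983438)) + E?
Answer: 1509990 + 2*√562807 ≈ 1.5115e+6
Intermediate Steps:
E = 2*√562807 (E = √2251228 = 2*√562807 ≈ 1500.4)
(526552 - 1*(-983438)) + E = (526552 - 1*(-983438)) + 2*√562807 = (526552 + 983438) + 2*√562807 = 1509990 + 2*√562807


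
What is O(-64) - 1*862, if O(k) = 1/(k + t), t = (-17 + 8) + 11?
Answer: -53445/62 ≈ -862.02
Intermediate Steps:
t = 2 (t = -9 + 11 = 2)
O(k) = 1/(2 + k) (O(k) = 1/(k + 2) = 1/(2 + k))
O(-64) - 1*862 = 1/(2 - 64) - 1*862 = 1/(-62) - 862 = -1/62 - 862 = -53445/62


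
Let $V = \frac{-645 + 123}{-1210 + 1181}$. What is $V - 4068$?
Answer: $-4050$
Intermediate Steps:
$V = 18$ ($V = - \frac{522}{-29} = \left(-522\right) \left(- \frac{1}{29}\right) = 18$)
$V - 4068 = 18 - 4068 = -4050$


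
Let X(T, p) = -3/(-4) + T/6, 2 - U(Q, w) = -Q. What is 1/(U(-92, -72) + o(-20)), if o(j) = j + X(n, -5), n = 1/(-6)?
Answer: -18/1967 ≈ -0.0091510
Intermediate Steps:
U(Q, w) = 2 + Q (U(Q, w) = 2 - (-1)*Q = 2 + Q)
n = -⅙ ≈ -0.16667
X(T, p) = ¾ + T/6 (X(T, p) = -3*(-¼) + T*(⅙) = ¾ + T/6)
o(j) = 13/18 + j (o(j) = j + (¾ + (⅙)*(-⅙)) = j + (¾ - 1/36) = j + 13/18 = 13/18 + j)
1/(U(-92, -72) + o(-20)) = 1/((2 - 92) + (13/18 - 20)) = 1/(-90 - 347/18) = 1/(-1967/18) = -18/1967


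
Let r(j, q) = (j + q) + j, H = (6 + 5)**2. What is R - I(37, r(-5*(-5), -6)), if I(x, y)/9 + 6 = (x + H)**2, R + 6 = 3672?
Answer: -220956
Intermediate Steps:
R = 3666 (R = -6 + 3672 = 3666)
H = 121 (H = 11**2 = 121)
r(j, q) = q + 2*j
I(x, y) = -54 + 9*(121 + x)**2 (I(x, y) = -54 + 9*(x + 121)**2 = -54 + 9*(121 + x)**2)
R - I(37, r(-5*(-5), -6)) = 3666 - (-54 + 9*(121 + 37)**2) = 3666 - (-54 + 9*158**2) = 3666 - (-54 + 9*24964) = 3666 - (-54 + 224676) = 3666 - 1*224622 = 3666 - 224622 = -220956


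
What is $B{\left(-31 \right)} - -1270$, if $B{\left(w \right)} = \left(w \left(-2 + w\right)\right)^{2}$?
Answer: $1047799$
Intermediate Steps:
$B{\left(w \right)} = w^{2} \left(-2 + w\right)^{2}$
$B{\left(-31 \right)} - -1270 = \left(-31\right)^{2} \left(-2 - 31\right)^{2} - -1270 = 961 \left(-33\right)^{2} + 1270 = 961 \cdot 1089 + 1270 = 1046529 + 1270 = 1047799$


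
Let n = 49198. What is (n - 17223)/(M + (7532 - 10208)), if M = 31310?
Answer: 31975/28634 ≈ 1.1167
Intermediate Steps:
(n - 17223)/(M + (7532 - 10208)) = (49198 - 17223)/(31310 + (7532 - 10208)) = 31975/(31310 - 2676) = 31975/28634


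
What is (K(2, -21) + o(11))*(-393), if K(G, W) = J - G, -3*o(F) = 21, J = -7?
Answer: 6288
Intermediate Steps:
o(F) = -7 (o(F) = -⅓*21 = -7)
K(G, W) = -7 - G
(K(2, -21) + o(11))*(-393) = ((-7 - 1*2) - 7)*(-393) = ((-7 - 2) - 7)*(-393) = (-9 - 7)*(-393) = -16*(-393) = 6288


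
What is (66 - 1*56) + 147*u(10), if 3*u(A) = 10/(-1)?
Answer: -480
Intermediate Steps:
u(A) = -10/3 (u(A) = (10/(-1))/3 = (10*(-1))/3 = (1/3)*(-10) = -10/3)
(66 - 1*56) + 147*u(10) = (66 - 1*56) + 147*(-10/3) = (66 - 56) - 490 = 10 - 490 = -480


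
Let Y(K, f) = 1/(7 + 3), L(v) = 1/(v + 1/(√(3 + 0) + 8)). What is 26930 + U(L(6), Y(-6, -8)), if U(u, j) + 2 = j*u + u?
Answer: 308731577/11465 + 11*√3/22930 ≈ 26928.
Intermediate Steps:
L(v) = 1/(v + 1/(8 + √3)) (L(v) = 1/(v + 1/(√3 + 8)) = 1/(v + 1/(8 + √3)))
Y(K, f) = ⅒ (Y(K, f) = 1/10 = ⅒)
U(u, j) = -2 + u + j*u (U(u, j) = -2 + (j*u + u) = -2 + (u + j*u) = -2 + u + j*u)
26930 + U(L(6), Y(-6, -8)) = 26930 + (-2 + (8 + √3)/(1 + 8*6 + 6*√3) + ((8 + √3)/(1 + 8*6 + 6*√3))/10) = 26930 + (-2 + (8 + √3)/(1 + 48 + 6*√3) + ((8 + √3)/(1 + 48 + 6*√3))/10) = 26930 + (-2 + (8 + √3)/(49 + 6*√3) + ((8 + √3)/(49 + 6*√3))/10) = 26930 + (-2 + (8 + √3)/(49 + 6*√3) + (8 + √3)/(10*(49 + 6*√3))) = 26930 + (-2 + 11*(8 + √3)/(10*(49 + 6*√3))) = 26928 + 11*(8 + √3)/(10*(49 + 6*√3))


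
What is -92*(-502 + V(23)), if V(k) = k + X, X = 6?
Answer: 43516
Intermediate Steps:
V(k) = 6 + k (V(k) = k + 6 = 6 + k)
-92*(-502 + V(23)) = -92*(-502 + (6 + 23)) = -92*(-502 + 29) = -92*(-473) = 43516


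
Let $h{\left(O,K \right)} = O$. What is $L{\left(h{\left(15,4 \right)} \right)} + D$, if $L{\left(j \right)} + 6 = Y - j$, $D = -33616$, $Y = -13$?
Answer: $-33650$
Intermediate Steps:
$L{\left(j \right)} = -19 - j$ ($L{\left(j \right)} = -6 - \left(13 + j\right) = -19 - j$)
$L{\left(h{\left(15,4 \right)} \right)} + D = \left(-19 - 15\right) - 33616 = -34 - 33616 = -33650$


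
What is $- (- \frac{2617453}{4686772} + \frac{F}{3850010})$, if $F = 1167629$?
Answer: $\frac{2302404660471}{9022059533860} \approx 0.2552$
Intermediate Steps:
$- (- \frac{2617453}{4686772} + \frac{F}{3850010}) = - (- \frac{2617453}{4686772} + \frac{1167629}{3850010}) = \left(-1\right) \left(- \frac{2302404660471}{9022059533860}\right) = \frac{2302404660471}{9022059533860}$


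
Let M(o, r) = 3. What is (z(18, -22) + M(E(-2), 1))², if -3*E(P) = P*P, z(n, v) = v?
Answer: 361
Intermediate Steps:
E(P) = -P²/3 (E(P) = -P*P/3 = -P²/3)
(z(18, -22) + M(E(-2), 1))² = (-22 + 3)² = (-19)² = 361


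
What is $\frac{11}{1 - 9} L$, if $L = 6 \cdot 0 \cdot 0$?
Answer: $0$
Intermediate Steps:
$L = 0$ ($L = 0 \cdot 0 = 0$)
$\frac{11}{1 - 9} L = \frac{11}{1 - 9} \cdot 0 = \frac{11}{-8} \cdot 0 = 11 \left(- \frac{1}{8}\right) 0 = \left(- \frac{11}{8}\right) 0 = 0$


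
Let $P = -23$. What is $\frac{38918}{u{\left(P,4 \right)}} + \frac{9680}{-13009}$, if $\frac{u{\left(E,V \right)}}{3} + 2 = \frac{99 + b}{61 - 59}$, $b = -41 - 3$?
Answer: $\frac{1011087484}{1990377} \approx 507.99$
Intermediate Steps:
$b = -44$
$u{\left(E,V \right)} = \frac{153}{2}$ ($u{\left(E,V \right)} = -6 + 3 \frac{99 - 44}{61 - 59} = -6 + 3 \cdot \frac{55}{2} = -6 + \frac{165}{2} = \frac{153}{2}$)
$\frac{38918}{u{\left(P,4 \right)}} + \frac{9680}{-13009} = \frac{38918}{\frac{153}{2}} + \frac{9680}{-13009} = 38918 \cdot \frac{2}{153} + 9680 \left(- \frac{1}{13009}\right) = \frac{77836}{153} - \frac{9680}{13009} = \frac{1011087484}{1990377}$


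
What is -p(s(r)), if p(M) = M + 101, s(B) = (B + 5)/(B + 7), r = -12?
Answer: -512/5 ≈ -102.40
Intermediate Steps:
s(B) = (5 + B)/(7 + B)
p(M) = 101 + M
-p(s(r)) = -(101 + (5 - 12)/(7 - 12)) = -(101 - 7/(-5)) = -(101 - ⅕*(-7)) = -(101 + 7/5) = -1*512/5 = -512/5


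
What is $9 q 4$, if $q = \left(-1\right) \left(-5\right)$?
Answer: $180$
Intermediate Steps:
$q = 5$
$9 q 4 = 9 \cdot 5 \cdot 4 = 45 \cdot 4 = 180$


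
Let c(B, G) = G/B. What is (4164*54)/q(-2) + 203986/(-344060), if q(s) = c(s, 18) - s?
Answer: -38682691631/1204210 ≈ -32123.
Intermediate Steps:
q(s) = -s + 18/s (q(s) = 18/s - s = -s + 18/s)
(4164*54)/q(-2) + 203986/(-344060) = (4164*54)/(-1*(-2) + 18/(-2)) + 203986/(-344060) = 224856/(2 + 18*(-½)) + 203986*(-1/344060) = 224856/(2 - 9) - 101993/172030 = 224856/(-7) - 101993/172030 = 224856*(-⅐) - 101993/172030 = -224856/7 - 101993/172030 = -38682691631/1204210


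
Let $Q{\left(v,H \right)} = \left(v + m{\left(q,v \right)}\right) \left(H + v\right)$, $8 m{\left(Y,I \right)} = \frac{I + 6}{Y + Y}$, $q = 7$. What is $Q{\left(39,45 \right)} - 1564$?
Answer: $\frac{6983}{4} \approx 1745.8$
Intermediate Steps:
$m{\left(Y,I \right)} = \frac{6 + I}{16 Y}$ ($m{\left(Y,I \right)} = \frac{\left(I + 6\right) \frac{1}{Y + Y}}{8} = \frac{\left(6 + I\right) \frac{1}{2 Y}}{8} = \frac{\frac{1}{2} \frac{1}{Y} \left(6 + I\right)}{8} = \frac{6 + I}{16 Y}$)
$Q{\left(v,H \right)} = \left(\frac{3}{56} + \frac{113 v}{112}\right) \left(H + v\right)$ ($Q{\left(v,H \right)} = \left(v + \frac{6 + v}{16 \cdot 7}\right) \left(H + v\right) = \left(v + \frac{1}{16} \cdot \frac{1}{7} \left(6 + v\right)\right) \left(H + v\right) = \left(v + \left(\frac{3}{56} + \frac{v}{112}\right)\right) \left(H + v\right) = \left(\frac{3}{56} + \frac{113 v}{112}\right) \left(H + v\right)$)
$Q{\left(39,45 \right)} - 1564 = \left(\frac{3}{56} \cdot 45 + \frac{3}{56} \cdot 39 + \frac{113 \cdot 39^{2}}{112} + \frac{113}{112} \cdot 45 \cdot 39\right) - 1564 = \left(\frac{135}{56} + \frac{117}{56} + \frac{113}{112} \cdot 1521 + \frac{198315}{112}\right) - 1564 = \left(\frac{135}{56} + \frac{117}{56} + \frac{171873}{112} + \frac{198315}{112}\right) - 1564 = \frac{13239}{4} - 1564 = \frac{6983}{4}$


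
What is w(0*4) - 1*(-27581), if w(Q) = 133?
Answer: 27714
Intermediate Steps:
w(0*4) - 1*(-27581) = 133 - 1*(-27581) = 133 + 27581 = 27714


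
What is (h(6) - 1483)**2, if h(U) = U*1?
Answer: 2181529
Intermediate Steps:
h(U) = U
(h(6) - 1483)**2 = (6 - 1483)**2 = (-1477)**2 = 2181529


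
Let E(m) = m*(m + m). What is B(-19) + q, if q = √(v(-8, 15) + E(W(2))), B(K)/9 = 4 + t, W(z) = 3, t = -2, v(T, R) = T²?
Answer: 18 + √82 ≈ 27.055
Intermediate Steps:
E(m) = 2*m² (E(m) = m*(2*m) = 2*m²)
B(K) = 18 (B(K) = 9*(4 - 2) = 9*2 = 18)
q = √82 (q = √((-8)² + 2*3²) = √(64 + 2*9) = √(64 + 18) = √82 ≈ 9.0554)
B(-19) + q = 18 + √82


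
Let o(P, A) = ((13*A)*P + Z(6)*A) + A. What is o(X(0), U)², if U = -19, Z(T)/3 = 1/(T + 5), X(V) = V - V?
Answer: 70756/121 ≈ 584.76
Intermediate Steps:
X(V) = 0
Z(T) = 3/(5 + T) (Z(T) = 3/(T + 5) = 3/(5 + T))
o(P, A) = 14*A/11 + 13*A*P (o(P, A) = ((13*A)*P + (3/(5 + 6))*A) + A = (13*A*P + (3/11)*A) + A = (13*A*P + (3*(1/11))*A) + A = (13*A*P + 3*A/11) + A = (3*A/11 + 13*A*P) + A = 14*A/11 + 13*A*P)
o(X(0), U)² = ((1/11)*(-19)*(14 + 143*0))² = ((1/11)*(-19)*(14 + 0))² = ((1/11)*(-19)*14)² = (-266/11)² = 70756/121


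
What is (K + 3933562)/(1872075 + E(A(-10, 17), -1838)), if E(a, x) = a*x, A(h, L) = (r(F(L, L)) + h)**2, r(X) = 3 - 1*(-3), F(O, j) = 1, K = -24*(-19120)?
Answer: 4392442/1842667 ≈ 2.3837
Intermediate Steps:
K = 458880
r(X) = 6 (r(X) = 3 + 3 = 6)
A(h, L) = (6 + h)**2
(K + 3933562)/(1872075 + E(A(-10, 17), -1838)) = (458880 + 3933562)/(1872075 + (6 - 10)**2*(-1838)) = 4392442/(1872075 + (-4)**2*(-1838)) = 4392442/(1872075 + 16*(-1838)) = 4392442/(1872075 - 29408) = 4392442/1842667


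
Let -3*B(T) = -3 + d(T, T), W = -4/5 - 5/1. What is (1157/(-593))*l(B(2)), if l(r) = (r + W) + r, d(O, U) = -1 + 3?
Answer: 89089/8895 ≈ 10.016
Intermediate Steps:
d(O, U) = 2
W = -29/5 (W = -4*1/5 - 5*1 = -4/5 - 5 = -29/5 ≈ -5.8000)
B(T) = 1/3 (B(T) = -(-3 + 2)/3 = -1/3*(-1) = 1/3)
l(r) = -29/5 + 2*r (l(r) = (r - 29/5) + r = (-29/5 + r) + r = -29/5 + 2*r)
(1157/(-593))*l(B(2)) = (1157/(-593))*(-29/5 + 2*(1/3)) = (1157*(-1/593))*(-29/5 + 2/3) = -1157/593*(-77/15) = 89089/8895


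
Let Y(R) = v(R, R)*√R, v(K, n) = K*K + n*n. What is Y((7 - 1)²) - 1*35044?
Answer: -19492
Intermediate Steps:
v(K, n) = K² + n²
Y(R) = 2*R^(5/2) (Y(R) = (R² + R²)*√R = (2*R²)*√R = 2*R^(5/2))
Y((7 - 1)²) - 1*35044 = 2*((7 - 1)²)^(5/2) - 1*35044 = 2*(6²)^(5/2) - 35044 = 2*36^(5/2) - 35044 = 2*7776 - 35044 = 15552 - 35044 = -19492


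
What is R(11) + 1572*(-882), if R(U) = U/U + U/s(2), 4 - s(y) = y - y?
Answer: -5546001/4 ≈ -1.3865e+6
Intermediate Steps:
s(y) = 4 (s(y) = 4 - (y - y) = 4 - 1*0 = 4 + 0 = 4)
R(U) = 1 + U/4 (R(U) = U/U + U/4 = 1 + U*(¼) = 1 + U/4)
R(11) + 1572*(-882) = (1 + (¼)*11) + 1572*(-882) = (1 + 11/4) - 1386504 = 15/4 - 1386504 = -5546001/4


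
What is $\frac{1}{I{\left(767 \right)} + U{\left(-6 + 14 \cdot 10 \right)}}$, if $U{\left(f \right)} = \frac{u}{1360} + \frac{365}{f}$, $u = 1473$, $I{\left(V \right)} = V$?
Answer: $\frac{91120}{70235931} \approx 0.0012973$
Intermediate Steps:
$U{\left(f \right)} = \frac{1473}{1360} + \frac{365}{f}$
$\frac{1}{I{\left(767 \right)} + U{\left(-6 + 14 \cdot 10 \right)}} = \frac{1}{767 + \left(\frac{1473}{1360} + \frac{365}{-6 + 14 \cdot 10}\right)} = \frac{1}{767 + \left(\frac{1473}{1360} + \frac{365}{-6 + 140}\right)} = \frac{1}{767 + \left(\frac{1473}{1360} + \frac{365}{134}\right)} = \frac{1}{767 + \frac{346891}{91120}} = \frac{1}{\frac{70235931}{91120}} = \frac{91120}{70235931}$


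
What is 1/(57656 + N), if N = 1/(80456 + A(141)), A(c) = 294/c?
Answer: 3781530/218027893727 ≈ 1.7344e-5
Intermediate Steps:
N = 47/3781530 (N = 1/(80456 + 294/141) = 1/(80456 + 294*(1/141)) = 1/(80456 + 98/47) = 1/(3781530/47) = 47/3781530 ≈ 1.2429e-5)
1/(57656 + N) = 1/(57656 + 47/3781530) = 1/(218027893727/3781530) = 3781530/218027893727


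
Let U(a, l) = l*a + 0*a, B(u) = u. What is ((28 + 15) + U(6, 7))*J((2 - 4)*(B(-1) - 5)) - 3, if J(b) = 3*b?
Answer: 3057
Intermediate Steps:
U(a, l) = a*l (U(a, l) = a*l + 0 = a*l)
((28 + 15) + U(6, 7))*J((2 - 4)*(B(-1) - 5)) - 3 = ((28 + 15) + 6*7)*(3*((2 - 4)*(-1 - 5))) - 3 = (43 + 42)*(3*(-2*(-6))) - 3 = 85*(3*12) - 3 = 85*36 - 3 = 3060 - 3 = 3057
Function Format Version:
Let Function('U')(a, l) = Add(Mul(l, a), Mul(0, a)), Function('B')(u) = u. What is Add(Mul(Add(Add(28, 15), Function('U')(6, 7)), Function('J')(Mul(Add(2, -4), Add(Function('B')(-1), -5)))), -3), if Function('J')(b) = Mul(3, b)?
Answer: 3057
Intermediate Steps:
Function('U')(a, l) = Mul(a, l) (Function('U')(a, l) = Add(Mul(a, l), 0) = Mul(a, l))
Add(Mul(Add(Add(28, 15), Function('U')(6, 7)), Function('J')(Mul(Add(2, -4), Add(Function('B')(-1), -5)))), -3) = Add(Mul(Add(Add(28, 15), Mul(6, 7)), Mul(3, Mul(Add(2, -4), Add(-1, -5)))), -3) = Add(Mul(Add(43, 42), Mul(3, Mul(-2, -6))), -3) = Add(Mul(85, Mul(3, 12)), -3) = Add(Mul(85, 36), -3) = Add(3060, -3) = 3057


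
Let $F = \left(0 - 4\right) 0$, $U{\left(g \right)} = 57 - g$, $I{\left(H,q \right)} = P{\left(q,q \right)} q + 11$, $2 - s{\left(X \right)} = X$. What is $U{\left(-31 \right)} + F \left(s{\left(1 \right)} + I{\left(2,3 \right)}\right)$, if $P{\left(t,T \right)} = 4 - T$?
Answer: $88$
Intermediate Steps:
$s{\left(X \right)} = 2 - X$
$I{\left(H,q \right)} = 11 + q \left(4 - q\right)$ ($I{\left(H,q \right)} = \left(4 - q\right) q + 11 = q \left(4 - q\right) + 11 = 11 + q \left(4 - q\right)$)
$F = 0$ ($F = \left(-4\right) 0 = 0$)
$U{\left(-31 \right)} + F \left(s{\left(1 \right)} + I{\left(2,3 \right)}\right) = \left(57 - -31\right) + 0 \left(\left(2 - 1\right) + \left(11 - 3 \left(-4 + 3\right)\right)\right) = \left(57 + 31\right) + 0 \left(\left(2 - 1\right) + \left(11 - 3 \left(-1\right)\right)\right) = 88 + 0 \left(1 + \left(11 + 3\right)\right) = 88 + 0 \left(1 + 14\right) = 88 + 0 \cdot 15 = 88 + 0 = 88$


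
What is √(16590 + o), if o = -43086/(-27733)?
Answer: 2*√3190220977137/27733 ≈ 128.81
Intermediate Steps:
o = 43086/27733 (o = -43086*(-1/27733) = 43086/27733 ≈ 1.5536)
√(16590 + o) = √(16590 + 43086/27733) = √(460133556/27733) = 2*√3190220977137/27733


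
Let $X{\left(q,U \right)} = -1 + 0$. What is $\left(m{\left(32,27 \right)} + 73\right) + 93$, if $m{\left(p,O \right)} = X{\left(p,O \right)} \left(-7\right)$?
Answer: $173$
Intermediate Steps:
$X{\left(q,U \right)} = -1$
$m{\left(p,O \right)} = 7$ ($m{\left(p,O \right)} = \left(-1\right) \left(-7\right) = 7$)
$\left(m{\left(32,27 \right)} + 73\right) + 93 = \left(7 + 73\right) + 93 = 80 + 93 = 173$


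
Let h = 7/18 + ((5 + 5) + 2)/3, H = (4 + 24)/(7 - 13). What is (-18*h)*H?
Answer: 1106/3 ≈ 368.67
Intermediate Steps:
H = -14/3 (H = 28/(-6) = 28*(-1/6) = -14/3 ≈ -4.6667)
h = 79/18 (h = 7*(1/18) + (10 + 2)*(1/3) = 7/18 + 12*(1/3) = 7/18 + 4 = 79/18 ≈ 4.3889)
(-18*h)*H = -18*79/18*(-14/3) = -79*(-14/3) = 1106/3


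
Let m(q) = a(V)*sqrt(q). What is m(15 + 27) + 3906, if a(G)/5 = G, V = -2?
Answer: 3906 - 10*sqrt(42) ≈ 3841.2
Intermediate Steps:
a(G) = 5*G
m(q) = -10*sqrt(q) (m(q) = (5*(-2))*sqrt(q) = -10*sqrt(q))
m(15 + 27) + 3906 = -10*sqrt(15 + 27) + 3906 = -10*sqrt(42) + 3906 = 3906 - 10*sqrt(42)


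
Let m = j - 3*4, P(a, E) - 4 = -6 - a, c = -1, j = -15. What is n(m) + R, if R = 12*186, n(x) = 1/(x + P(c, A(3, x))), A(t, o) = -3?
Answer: 62495/28 ≈ 2232.0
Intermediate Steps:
P(a, E) = -2 - a (P(a, E) = 4 + (-6 - a) = -2 - a)
m = -27 (m = -15 - 3*4 = -15 - 1*12 = -15 - 12 = -27)
n(x) = 1/(-1 + x) (n(x) = 1/(x + (-2 - 1*(-1))) = 1/(x + (-2 + 1)) = 1/(x - 1) = 1/(-1 + x))
R = 2232
n(m) + R = 1/(-1 - 27) + 2232 = 1/(-28) + 2232 = -1/28 + 2232 = 62495/28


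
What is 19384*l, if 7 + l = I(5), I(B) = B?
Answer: -38768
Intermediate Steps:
l = -2 (l = -7 + 5 = -2)
19384*l = 19384*(-2) = -38768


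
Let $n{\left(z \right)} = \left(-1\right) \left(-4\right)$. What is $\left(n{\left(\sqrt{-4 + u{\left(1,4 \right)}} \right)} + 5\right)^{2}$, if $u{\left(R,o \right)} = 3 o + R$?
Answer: $81$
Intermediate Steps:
$u{\left(R,o \right)} = R + 3 o$
$n{\left(z \right)} = 4$
$\left(n{\left(\sqrt{-4 + u{\left(1,4 \right)}} \right)} + 5\right)^{2} = \left(4 + 5\right)^{2} = 9^{2} = 81$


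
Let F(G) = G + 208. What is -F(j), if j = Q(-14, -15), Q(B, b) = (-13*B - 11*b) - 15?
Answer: -540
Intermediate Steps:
Q(B, b) = -15 - 13*B - 11*b
j = 332 (j = -15 - 13*(-14) - 11*(-15) = -15 + 182 + 165 = 332)
F(G) = 208 + G
-F(j) = -(208 + 332) = -1*540 = -540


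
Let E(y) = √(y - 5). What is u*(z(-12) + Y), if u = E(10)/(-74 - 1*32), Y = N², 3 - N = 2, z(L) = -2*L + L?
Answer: -13*√5/106 ≈ -0.27423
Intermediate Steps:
z(L) = -L
N = 1 (N = 3 - 1*2 = 3 - 2 = 1)
E(y) = √(-5 + y)
Y = 1 (Y = 1² = 1)
u = -√5/106 (u = √(-5 + 10)/(-74 - 1*32) = √5/(-74 - 32) = √5/(-106) = √5*(-1/106) = -√5/106 ≈ -0.021095)
u*(z(-12) + Y) = (-√5/106)*(-1*(-12) + 1) = (-√5/106)*(12 + 1) = -√5/106*13 = -13*√5/106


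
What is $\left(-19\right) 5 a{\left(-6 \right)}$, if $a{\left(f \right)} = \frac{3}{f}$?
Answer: $\frac{95}{2} \approx 47.5$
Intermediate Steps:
$\left(-19\right) 5 a{\left(-6 \right)} = \left(-19\right) 5 \frac{3}{-6} = - 95 \cdot 3 \left(- \frac{1}{6}\right) = \left(-95\right) \left(- \frac{1}{2}\right) = \frac{95}{2}$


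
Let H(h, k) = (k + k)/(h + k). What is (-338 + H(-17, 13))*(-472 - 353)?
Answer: 568425/2 ≈ 2.8421e+5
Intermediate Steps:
H(h, k) = 2*k/(h + k) (H(h, k) = (2*k)/(h + k) = 2*k/(h + k))
(-338 + H(-17, 13))*(-472 - 353) = (-338 + 2*13/(-17 + 13))*(-472 - 353) = (-338 + 2*13/(-4))*(-825) = (-338 + 2*13*(-¼))*(-825) = (-338 - 13/2)*(-825) = -689/2*(-825) = 568425/2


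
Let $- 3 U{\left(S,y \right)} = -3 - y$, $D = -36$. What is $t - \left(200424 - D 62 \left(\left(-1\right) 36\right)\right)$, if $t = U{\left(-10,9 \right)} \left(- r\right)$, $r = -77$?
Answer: $-119764$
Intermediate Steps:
$U{\left(S,y \right)} = 1 + \frac{y}{3}$ ($U{\left(S,y \right)} = - \frac{-3 - y}{3} = 1 + \frac{y}{3}$)
$t = 308$ ($t = \left(1 + \frac{1}{3} \cdot 9\right) \left(\left(-1\right) \left(-77\right)\right) = \left(1 + 3\right) 77 = 4 \cdot 77 = 308$)
$t - \left(200424 - D 62 \left(\left(-1\right) 36\right)\right) = 308 - \left(200424 - \left(-36\right) 62 \left(\left(-1\right) 36\right)\right) = 308 - \left(200424 - \left(-2232\right) \left(-36\right)\right) = 308 - \left(200424 - 80352\right) = 308 - 120072 = -119764$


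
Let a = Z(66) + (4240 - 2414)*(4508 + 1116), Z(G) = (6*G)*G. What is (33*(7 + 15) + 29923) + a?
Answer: 10326209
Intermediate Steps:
Z(G) = 6*G²
a = 10295560 (a = 6*66² + (4240 - 2414)*(4508 + 1116) = 6*4356 + 1826*5624 = 26136 + 10269424 = 10295560)
(33*(7 + 15) + 29923) + a = (33*(7 + 15) + 29923) + 10295560 = (33*22 + 29923) + 10295560 = (726 + 29923) + 10295560 = 30649 + 10295560 = 10326209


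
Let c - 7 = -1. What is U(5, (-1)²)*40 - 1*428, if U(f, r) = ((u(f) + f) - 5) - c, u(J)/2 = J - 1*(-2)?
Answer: -108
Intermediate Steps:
u(J) = 4 + 2*J (u(J) = 2*(J - 1*(-2)) = 2*(J + 2) = 2*(2 + J) = 4 + 2*J)
c = 6 (c = 7 - 1 = 6)
U(f, r) = -7 + 3*f (U(f, r) = (((4 + 2*f) + f) - 5) - 1*6 = ((4 + 3*f) - 5) - 6 = (-1 + 3*f) - 6 = -7 + 3*f)
U(5, (-1)²)*40 - 1*428 = (-7 + 3*5)*40 - 1*428 = (-7 + 15)*40 - 428 = 8*40 - 428 = 320 - 428 = -108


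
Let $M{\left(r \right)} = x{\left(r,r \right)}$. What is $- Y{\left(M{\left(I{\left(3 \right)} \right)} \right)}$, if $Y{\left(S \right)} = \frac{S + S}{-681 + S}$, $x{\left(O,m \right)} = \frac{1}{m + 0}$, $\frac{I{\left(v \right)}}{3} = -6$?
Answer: $- \frac{2}{12259} \approx -0.00016315$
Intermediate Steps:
$I{\left(v \right)} = -18$ ($I{\left(v \right)} = 3 \left(-6\right) = -18$)
$x{\left(O,m \right)} = \frac{1}{m}$
$M{\left(r \right)} = \frac{1}{r}$
$Y{\left(S \right)} = \frac{2 S}{-681 + S}$
$- Y{\left(M{\left(I{\left(3 \right)} \right)} \right)} = - \frac{2}{\left(-18\right) \left(-681 + \frac{1}{-18}\right)} = - \frac{2 \left(-1\right)}{18 \left(-681 - \frac{1}{18}\right)} = - \frac{2 \left(-1\right)}{18 \left(- \frac{12259}{18}\right)} = - \frac{2 \left(-1\right) \left(-18\right)}{18 \cdot 12259} = \left(-1\right) \frac{2}{12259} = - \frac{2}{12259}$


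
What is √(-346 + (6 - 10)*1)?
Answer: 5*I*√14 ≈ 18.708*I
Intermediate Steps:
√(-346 + (6 - 10)*1) = √(-346 - 4*1) = √(-346 - 4) = √(-350) = 5*I*√14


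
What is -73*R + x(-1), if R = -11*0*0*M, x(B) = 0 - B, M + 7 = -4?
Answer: 1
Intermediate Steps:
M = -11 (M = -7 - 4 = -11)
x(B) = -B
R = 0 (R = -11*0*0*(-11) = -0*(-11) = -11*0 = 0)
-73*R + x(-1) = -73*0 - 1*(-1) = 0 + 1 = 1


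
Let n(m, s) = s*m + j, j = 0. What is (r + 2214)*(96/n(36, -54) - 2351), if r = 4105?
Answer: -1203358765/81 ≈ -1.4856e+7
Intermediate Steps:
n(m, s) = m*s (n(m, s) = s*m + 0 = m*s + 0 = m*s)
(r + 2214)*(96/n(36, -54) - 2351) = (4105 + 2214)*(96/((36*(-54))) - 2351) = 6319*(96/(-1944) - 2351) = 6319*(96*(-1/1944) - 2351) = 6319*(-4/81 - 2351) = 6319*(-190435/81) = -1203358765/81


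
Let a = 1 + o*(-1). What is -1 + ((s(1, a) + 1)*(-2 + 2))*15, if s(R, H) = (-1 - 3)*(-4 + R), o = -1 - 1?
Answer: -1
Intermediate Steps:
o = -2
a = 3 (a = 1 - 2*(-1) = 1 + 2 = 3)
s(R, H) = 16 - 4*R (s(R, H) = -4*(-4 + R) = 16 - 4*R)
-1 + ((s(1, a) + 1)*(-2 + 2))*15 = -1 + (((16 - 4*1) + 1)*(-2 + 2))*15 = -1 + (((16 - 4) + 1)*0)*15 = -1 + ((12 + 1)*0)*15 = -1 + (13*0)*15 = -1 + 0*15 = -1 + 0 = -1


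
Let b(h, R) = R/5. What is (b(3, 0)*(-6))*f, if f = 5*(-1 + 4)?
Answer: 0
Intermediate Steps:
f = 15 (f = 5*3 = 15)
b(h, R) = R/5 (b(h, R) = R*(⅕) = R/5)
(b(3, 0)*(-6))*f = (((⅕)*0)*(-6))*15 = (0*(-6))*15 = 0*15 = 0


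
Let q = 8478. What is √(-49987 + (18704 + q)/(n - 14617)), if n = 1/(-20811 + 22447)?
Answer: I*√28586190640269180099/23913411 ≈ 223.58*I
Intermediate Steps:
n = 1/1636 ≈ 0.00061125
√(-49987 + (18704 + q)/(n - 14617)) = √(-49987 + (18704 + 8478)/(1/1636 - 14617)) = √(-49987 + 27182/(-23913411/1636)) = √(-49987 + 27182*(-1636/23913411)) = √(-49987 - 44469752/23913411) = √(-1195404145409/23913411) = I*√28586190640269180099/23913411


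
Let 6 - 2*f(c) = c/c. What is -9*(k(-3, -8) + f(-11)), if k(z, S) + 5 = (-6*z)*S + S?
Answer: 2781/2 ≈ 1390.5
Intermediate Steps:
f(c) = 5/2 (f(c) = 3 - c/(2*c) = 3 - ½*1 = 3 - ½ = 5/2)
k(z, S) = -5 + S - 6*S*z (k(z, S) = -5 + ((-6*z)*S + S) = -5 + (-6*S*z + S) = -5 + (S - 6*S*z) = -5 + S - 6*S*z)
-9*(k(-3, -8) + f(-11)) = -9*((-5 - 8 - 6*(-8)*(-3)) + 5/2) = -9*((-5 - 8 - 144) + 5/2) = -9*(-157 + 5/2) = -9*(-309/2) = 2781/2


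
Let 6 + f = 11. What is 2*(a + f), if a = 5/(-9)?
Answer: 80/9 ≈ 8.8889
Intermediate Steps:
f = 5 (f = -6 + 11 = 5)
a = -5/9 (a = 5*(-⅑) = -5/9 ≈ -0.55556)
2*(a + f) = 2*(-5/9 + 5) = 2*(40/9) = 80/9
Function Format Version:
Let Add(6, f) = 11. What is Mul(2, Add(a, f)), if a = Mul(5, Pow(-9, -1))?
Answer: Rational(80, 9) ≈ 8.8889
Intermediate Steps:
f = 5 (f = Add(-6, 11) = 5)
a = Rational(-5, 9) (a = Mul(5, Rational(-1, 9)) = Rational(-5, 9) ≈ -0.55556)
Mul(2, Add(a, f)) = Mul(2, Add(Rational(-5, 9), 5)) = Mul(2, Rational(40, 9)) = Rational(80, 9)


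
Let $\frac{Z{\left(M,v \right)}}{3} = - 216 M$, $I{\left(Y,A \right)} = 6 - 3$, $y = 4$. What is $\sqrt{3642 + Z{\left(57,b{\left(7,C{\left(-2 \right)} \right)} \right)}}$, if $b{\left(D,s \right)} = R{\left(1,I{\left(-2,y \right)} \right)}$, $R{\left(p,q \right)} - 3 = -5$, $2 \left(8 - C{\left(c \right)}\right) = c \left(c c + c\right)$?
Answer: $i \sqrt{33294} \approx 182.47 i$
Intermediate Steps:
$I{\left(Y,A \right)} = 3$ ($I{\left(Y,A \right)} = 6 - 3 = 3$)
$C{\left(c \right)} = 8 - \frac{c \left(c + c^{2}\right)}{2}$ ($C{\left(c \right)} = 8 - \frac{c \left(c c + c\right)}{2} = 8 - \frac{c \left(c^{2} + c\right)}{2} = 8 - \frac{c \left(c + c^{2}\right)}{2}$)
$R{\left(p,q \right)} = -2$ ($R{\left(p,q \right)} = 3 - 5 = -2$)
$b{\left(D,s \right)} = -2$
$Z{\left(M,v \right)} = - 648 M$ ($Z{\left(M,v \right)} = 3 \left(- 216 M\right) = - 648 M$)
$\sqrt{3642 + Z{\left(57,b{\left(7,C{\left(-2 \right)} \right)} \right)}} = \sqrt{3642 - 36936} = \sqrt{-33294} = i \sqrt{33294}$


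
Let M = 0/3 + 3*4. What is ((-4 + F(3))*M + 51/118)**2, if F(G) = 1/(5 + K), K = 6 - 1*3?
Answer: 7387524/3481 ≈ 2122.2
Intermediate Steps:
K = 3 (K = 6 - 3 = 3)
M = 12 (M = 0*(1/3) + 12 = 0 + 12 = 12)
F(G) = 1/8 (F(G) = 1/(5 + 3) = 1/8)
((-4 + F(3))*M + 51/118)**2 = ((-4 + 1/8)*12 + 51/118)**2 = (-31/8*12 + 51*(1/118))**2 = (-93/2 + 51/118)**2 = (-2718/59)**2 = 7387524/3481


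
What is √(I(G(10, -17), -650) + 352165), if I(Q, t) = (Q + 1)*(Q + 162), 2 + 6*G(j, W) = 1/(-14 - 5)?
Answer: √508679835/38 ≈ 593.52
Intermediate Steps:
G(j, W) = -13/38 (G(j, W) = -⅓ + 1/(6*(-14 - 5)) = -⅓ + (⅙)/(-19) = -⅓ + (⅙)*(-1/19) = -⅓ - 1/114 = -13/38)
I(Q, t) = (1 + Q)*(162 + Q)
√(I(G(10, -17), -650) + 352165) = √((162 + (-13/38)² + 163*(-13/38)) + 352165) = √((162 + 169/1444 - 2119/38) + 352165) = √(153575/1444 + 352165) = √(508679835/1444) = √508679835/38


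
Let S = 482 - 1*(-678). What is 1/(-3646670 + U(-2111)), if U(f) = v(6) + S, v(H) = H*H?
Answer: -1/3645474 ≈ -2.7431e-7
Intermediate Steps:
v(H) = H**2
S = 1160 (S = 482 + 678 = 1160)
U(f) = 1196 (U(f) = 6**2 + 1160 = 36 + 1160 = 1196)
1/(-3646670 + U(-2111)) = 1/(-3646670 + 1196) = 1/(-3645474) = -1/3645474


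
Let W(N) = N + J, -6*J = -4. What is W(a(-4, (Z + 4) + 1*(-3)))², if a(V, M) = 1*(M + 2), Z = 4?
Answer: 529/9 ≈ 58.778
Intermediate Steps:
J = ⅔ (J = -⅙*(-4) = ⅔ ≈ 0.66667)
a(V, M) = 2 + M (a(V, M) = 1*(2 + M) = 2 + M)
W(N) = ⅔ + N (W(N) = N + ⅔ = ⅔ + N)
W(a(-4, (Z + 4) + 1*(-3)))² = (⅔ + (2 + ((4 + 4) + 1*(-3))))² = (⅔ + (2 + (8 - 3)))² = (⅔ + (2 + 5))² = (⅔ + 7)² = (23/3)² = 529/9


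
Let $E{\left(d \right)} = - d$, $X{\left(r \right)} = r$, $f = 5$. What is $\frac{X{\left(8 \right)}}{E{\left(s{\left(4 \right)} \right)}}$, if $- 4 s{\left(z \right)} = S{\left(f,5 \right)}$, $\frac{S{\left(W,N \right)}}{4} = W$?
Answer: $\frac{8}{5} \approx 1.6$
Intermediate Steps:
$S{\left(W,N \right)} = 4 W$
$s{\left(z \right)} = -5$ ($s{\left(z \right)} = - \frac{4 \cdot 5}{4} = \left(- \frac{1}{4}\right) 20 = -5$)
$\frac{X{\left(8 \right)}}{E{\left(s{\left(4 \right)} \right)}} = \frac{8}{\left(-1\right) \left(-5\right)} = \frac{8}{5}$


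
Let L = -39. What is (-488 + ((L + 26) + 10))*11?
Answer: -5401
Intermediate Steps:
(-488 + ((L + 26) + 10))*11 = (-488 + ((-39 + 26) + 10))*11 = (-488 + (-13 + 10))*11 = (-488 - 3)*11 = -491*11 = -5401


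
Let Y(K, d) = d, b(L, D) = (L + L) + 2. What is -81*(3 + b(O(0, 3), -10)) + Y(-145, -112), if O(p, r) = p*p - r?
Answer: -31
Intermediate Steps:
O(p, r) = p**2 - r
b(L, D) = 2 + 2*L (b(L, D) = 2*L + 2 = 2 + 2*L)
-81*(3 + b(O(0, 3), -10)) + Y(-145, -112) = -81*(3 + (2 + 2*(0**2 - 1*3))) - 112 = -81*(3 + (2 + 2*(0 - 3))) - 112 = -81*(3 + (2 + 2*(-3))) - 112 = -81*(3 + (2 - 6)) - 112 = -81*(3 - 4) - 112 = -81*(-1) - 112 = 81 - 112 = -31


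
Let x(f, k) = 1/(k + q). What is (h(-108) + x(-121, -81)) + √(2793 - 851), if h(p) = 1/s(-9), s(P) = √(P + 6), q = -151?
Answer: -1/232 + √1942 - I*√3/3 ≈ 44.064 - 0.57735*I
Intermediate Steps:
s(P) = √(6 + P)
h(p) = -I*√3/3 (h(p) = 1/(√(6 - 9)) = 1/(√(-3)) = 1/(I*√3) = -I*√3/3)
x(f, k) = 1/(-151 + k) (x(f, k) = 1/(k - 151) = 1/(-151 + k))
(h(-108) + x(-121, -81)) + √(2793 - 851) = (-I*√3/3 + 1/(-151 - 81)) + √(2793 - 851) = (-I*√3/3 + 1/(-232)) + √1942 = (-I*√3/3 - 1/232) + √1942 = (-1/232 - I*√3/3) + √1942 = -1/232 + √1942 - I*√3/3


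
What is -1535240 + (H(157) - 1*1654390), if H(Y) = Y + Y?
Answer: -3189316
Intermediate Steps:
H(Y) = 2*Y
-1535240 + (H(157) - 1*1654390) = -1535240 + (2*157 - 1*1654390) = -1535240 + (314 - 1654390) = -1535240 - 1654076 = -3189316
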